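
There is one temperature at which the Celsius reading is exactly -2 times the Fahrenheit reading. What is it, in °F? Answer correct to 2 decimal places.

6.96°F

Let F be the Fahrenheit reading. The Celsius reading is C = 5/9·F - 17.7778.
Require C = -2·F: 5/9·F - 17.7778 = -2·F.
(23/9)·F = 17.7778  ⇒  F = 6.96.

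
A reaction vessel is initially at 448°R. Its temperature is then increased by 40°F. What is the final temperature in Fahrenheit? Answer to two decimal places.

Initial temperature in Celsius: (448 - 491.67) × 5/9 = -24.2611°C.
The 40°F change is an interval, so only the factor 5/9 applies: +40 × 5/9 = +22.2222°C.
Final Celsius temperature: -24.2611 + 22.2222 = -2.0389°C.
In Fahrenheit: -2.0389 × 1.8 + 32 = 28.33°F.

28.33°F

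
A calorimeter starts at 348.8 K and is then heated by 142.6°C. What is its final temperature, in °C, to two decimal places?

Initial temperature in Celsius: 348.8 - 273.15 = 75.6500°C.
Final Celsius temperature: 75.6500 + 142.6000 = 218.2500°C.

218.25°C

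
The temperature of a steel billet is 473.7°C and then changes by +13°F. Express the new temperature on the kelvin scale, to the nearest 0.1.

754.1 K

The 13°F change is an interval, so only the factor 5/9 applies: +13 × 5/9 = +7.2222°C.
Final Celsius temperature: 473.7000 + 7.2222 = 480.9222°C.
In kelvin: 480.9222 + 273.15 = 754.1 K.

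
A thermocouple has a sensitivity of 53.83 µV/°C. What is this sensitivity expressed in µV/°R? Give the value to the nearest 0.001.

29.906 µV/°R

Since only a temperature interval is involved, the additive offset between the scales drops out.
A change of 1°R is a change of 5/9°C, so per °R the value is 53.83 × 5/9 = 29.906.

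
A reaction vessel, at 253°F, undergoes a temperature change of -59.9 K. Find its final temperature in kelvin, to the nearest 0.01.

Initial temperature in Celsius: (253 - 32) × 5/9 = 122.7778°C.
The 59.9 K change is an interval; Kelvin and Celsius degrees are the same size, so ΔC = -59.9°C.
Final Celsius temperature: 122.7778 - 59.9000 = 62.8778°C.
In kelvin: 62.8778 + 273.15 = 336.03 K.

336.03 K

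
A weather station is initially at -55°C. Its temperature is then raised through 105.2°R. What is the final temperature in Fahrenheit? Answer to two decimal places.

The 105.2°R change is an interval, so only the factor 5/9 applies: +105.2 × 5/9 = +58.4444°C.
Final Celsius temperature: -55.0000 + 58.4444 = 3.4444°C.
In Fahrenheit: 3.4444 × 1.8 + 32 = 38.20°F.

38.20°F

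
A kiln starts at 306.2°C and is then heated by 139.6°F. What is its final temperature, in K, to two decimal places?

The 139.6°F change is an interval, so only the factor 5/9 applies: +139.6 × 5/9 = +77.5556°C.
Final Celsius temperature: 306.2000 + 77.5556 = 383.7556°C.
In kelvin: 383.7556 + 273.15 = 656.91 K.

656.91 K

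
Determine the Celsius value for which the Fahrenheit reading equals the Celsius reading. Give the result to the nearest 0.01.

-40.00°C

Let C be the Celsius reading. The Fahrenheit reading is F = 1.8·C + 32.
Set F = C: 1.8·C + 32 = C.
(0.8)·C = -32  ⇒  C = -40.00.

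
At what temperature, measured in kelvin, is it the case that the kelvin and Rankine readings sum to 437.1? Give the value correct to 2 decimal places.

Let K be the kelvin reading. The Rankine reading is R = 1.8·K.
Require K + R = 437.1: (2.8)·K = 437.1.
K = (437.1) / (2.8) = 156.11.

156.11 K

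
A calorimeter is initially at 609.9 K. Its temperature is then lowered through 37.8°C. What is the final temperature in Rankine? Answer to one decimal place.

1029.8°R

Initial temperature in Celsius: 609.9 - 273.15 = 336.7500°C.
Final Celsius temperature: 336.7500 - 37.8000 = 298.9500°C.
In Rankine: 298.9500 × 1.8 + 491.67 = 1029.8°R.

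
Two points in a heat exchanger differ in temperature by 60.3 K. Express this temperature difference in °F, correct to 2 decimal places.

108.54°F

An interval of 1 K corresponds to 1.8°F.
60.3 × 1.8 = 108.54.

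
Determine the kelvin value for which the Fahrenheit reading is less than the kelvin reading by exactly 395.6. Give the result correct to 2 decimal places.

80.09 K

Let K be the kelvin reading. The Fahrenheit reading is F = 1.8·K - 459.67.
Require F - K = -395.6: (0.8)·K - 459.67 = -395.6.
K = (-395.6 + 459.67) / (0.8) = 80.09.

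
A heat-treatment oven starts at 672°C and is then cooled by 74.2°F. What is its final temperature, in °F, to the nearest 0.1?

The 74.2°F change is an interval, so only the factor 5/9 applies: -74.2 × 5/9 = -41.2222°C.
Final Celsius temperature: 672.0000 - 41.2222 = 630.7778°C.
In Fahrenheit: 630.7778 × 1.8 + 32 = 1167.4°F.

1167.4°F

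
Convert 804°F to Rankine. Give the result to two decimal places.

1263.67°R

In Celsius: (804 - 32) × 5/9 = 428.8889°C.
In Rankine: 428.8889 × 1.8 + 491.67 = 1263.67°R.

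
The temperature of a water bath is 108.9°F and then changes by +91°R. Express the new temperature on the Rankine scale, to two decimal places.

659.57°R

Initial temperature in Celsius: (108.9 - 32) × 5/9 = 42.7222°C.
The 91°R change is an interval, so only the factor 5/9 applies: +91 × 5/9 = +50.5556°C.
Final Celsius temperature: 42.7222 + 50.5556 = 93.2778°C.
In Rankine: 93.2778 × 1.8 + 491.67 = 659.57°R.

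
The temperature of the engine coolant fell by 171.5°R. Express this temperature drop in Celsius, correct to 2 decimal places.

95.28°C

For a temperature interval the offset drops out; only the factor 5/9 applies.
171.5 × 5/9 = 95.28.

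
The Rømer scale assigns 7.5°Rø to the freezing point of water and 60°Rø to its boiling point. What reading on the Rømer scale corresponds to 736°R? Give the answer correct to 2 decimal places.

78.76°Rø

First in Celsius: (736 - 491.67) × 5/9 = 135.7389°C.
Linearly onto the Rømer scale: 7.5 + (135.7389 / 100) × (60 - 7.5) = 78.76°Rø.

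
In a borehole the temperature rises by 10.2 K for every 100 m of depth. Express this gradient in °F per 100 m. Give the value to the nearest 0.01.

18.36 °F/100 m

The quantity depends on a temperature interval, so only the ratio of degree sizes applies; the offset between the scales is irrelevant.
A change of 1 K is a change of 1.8°F, so 10.2 × 1.8 = 18.36.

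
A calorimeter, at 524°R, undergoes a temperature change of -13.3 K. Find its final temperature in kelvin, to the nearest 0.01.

Initial temperature in Celsius: (524 - 491.67) × 5/9 = 17.9611°C.
The 13.3 K change is an interval; Kelvin and Celsius degrees are the same size, so ΔC = -13.3°C.
Final Celsius temperature: 17.9611 - 13.3000 = 4.6611°C.
In kelvin: 4.6611 + 273.15 = 277.81 K.

277.81 K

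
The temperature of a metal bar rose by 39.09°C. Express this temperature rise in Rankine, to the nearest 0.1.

Only the scale ratio 1.8 matters for a change in temperature.
39.09 × 1.8 = 70.4.

70.4°R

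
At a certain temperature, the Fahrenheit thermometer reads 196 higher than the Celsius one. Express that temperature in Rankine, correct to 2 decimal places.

Let x be the Celsius reading; then the Fahrenheit reading is 1.8·x + 32.
(1.8·x + 32) - x = 196  ⇒  (0.8)·x = 164  ⇒  x = 205.0000°C.
In Rankine: 205.0000 × 1.8 + 491.67 = 860.67°R.

860.67°R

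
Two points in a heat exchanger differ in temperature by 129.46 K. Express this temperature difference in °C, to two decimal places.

129.46°C

Kelvin and Celsius degrees are the same size, so the interval is unchanged: 129.46.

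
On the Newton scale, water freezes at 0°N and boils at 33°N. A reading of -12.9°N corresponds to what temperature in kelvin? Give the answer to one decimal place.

234.1 K

Linear interpolation between the fixed points: C = (-12.9 - 0) × 100 / (33 - 0) = -39.0909°C.
Then -39.0909 + 273.15 = 234.1 K.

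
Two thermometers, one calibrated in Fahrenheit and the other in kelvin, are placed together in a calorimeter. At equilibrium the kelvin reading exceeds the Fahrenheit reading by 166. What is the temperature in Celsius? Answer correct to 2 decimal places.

93.94°C

Let x be the Fahrenheit reading; then the kelvin reading is 5/9·x + 255.372.
(5/9·x + 255.372) - x = 166  ⇒  (-4/9)·x = -89.3722  ⇒  x = 201.0875°F.
In Celsius: (201.0875 - 32) × 5/9 = 93.94°C.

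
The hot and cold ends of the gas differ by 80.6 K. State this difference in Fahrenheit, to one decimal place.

145.1°F

Only the scale ratio 1.8 matters for a change in temperature.
80.6 × 1.8 = 145.1.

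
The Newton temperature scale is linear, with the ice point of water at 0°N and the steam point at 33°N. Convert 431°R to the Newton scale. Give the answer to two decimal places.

First in Celsius: (431 - 491.67) × 5/9 = -33.7056°C.
Linearly onto the Newton scale: 0 + (-33.7056 / 100) × (33 - 0) = -11.12°N.

-11.12°N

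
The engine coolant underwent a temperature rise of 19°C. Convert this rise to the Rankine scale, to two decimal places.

34.20°R

For a temperature interval the offset drops out; only the factor 1.8 applies.
19 × 1.8 = 34.20.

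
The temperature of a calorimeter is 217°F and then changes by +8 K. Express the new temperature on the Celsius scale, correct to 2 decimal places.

Initial temperature in Celsius: (217 - 32) × 5/9 = 102.7778°C.
The 8 K change is an interval; Kelvin and Celsius degrees are the same size, so ΔC = +8°C.
Final Celsius temperature: 102.7778 + 8.0000 = 110.7778°C.

110.78°C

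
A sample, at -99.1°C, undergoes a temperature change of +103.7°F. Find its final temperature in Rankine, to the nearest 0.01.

The 103.7°F change is an interval, so only the factor 5/9 applies: +103.7 × 5/9 = +57.6111°C.
Final Celsius temperature: -99.1000 + 57.6111 = -41.4889°C.
In Rankine: -41.4889 × 1.8 + 491.67 = 416.99°R.

416.99°R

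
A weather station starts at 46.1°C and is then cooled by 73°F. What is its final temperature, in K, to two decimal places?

278.69 K

The 73°F change is an interval, so only the factor 5/9 applies: -73 × 5/9 = -40.5556°C.
Final Celsius temperature: 46.1000 - 40.5556 = 5.5444°C.
In kelvin: 5.5444 + 273.15 = 278.69 K.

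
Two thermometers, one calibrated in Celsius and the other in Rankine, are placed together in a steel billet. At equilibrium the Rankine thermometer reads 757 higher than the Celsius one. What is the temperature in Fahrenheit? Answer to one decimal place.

629.0°F

Let x be the Celsius reading; then the Rankine reading is 1.8·x + 491.67.
(1.8·x + 491.67) - x = 757  ⇒  (0.8)·x = 265.33  ⇒  x = 331.6625°C.
In Fahrenheit: 331.6625 × 1.8 + 32 = 629.0°F.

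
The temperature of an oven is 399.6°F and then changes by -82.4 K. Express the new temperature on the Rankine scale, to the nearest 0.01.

710.95°R

Initial temperature in Celsius: (399.6 - 32) × 5/9 = 204.2222°C.
The 82.4 K change is an interval; Kelvin and Celsius degrees are the same size, so ΔC = -82.4°C.
Final Celsius temperature: 204.2222 - 82.4000 = 121.8222°C.
In Rankine: 121.8222 × 1.8 + 491.67 = 710.95°R.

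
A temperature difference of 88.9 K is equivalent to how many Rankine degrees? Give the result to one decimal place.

160.0°R

An interval of 1 K corresponds to 1.8°R.
88.9 × 1.8 = 160.0.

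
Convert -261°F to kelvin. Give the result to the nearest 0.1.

110.4 K

In Celsius: (-261 - 32) × 5/9 = -162.7778°C.
In kelvin: -162.7778 + 273.15 = 110.4 K.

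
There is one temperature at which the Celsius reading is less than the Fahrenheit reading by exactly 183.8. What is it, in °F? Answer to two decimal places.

Let F be the Fahrenheit reading. The Celsius reading is C = 5/9·F - 17.7778.
Require C - F = -183.8: (-4/9)·F - 17.7778 = -183.8.
F = (-183.8 + 17.7778) / (-4/9) = 373.55.

373.55°F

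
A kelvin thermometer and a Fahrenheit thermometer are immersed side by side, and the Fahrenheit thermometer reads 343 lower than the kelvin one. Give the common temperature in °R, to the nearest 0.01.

Let x be the kelvin reading; then the Fahrenheit reading is 1.8·x - 459.67.
(1.8·x - 459.67) - x = -343  ⇒  (0.8)·x = 116.67  ⇒  x = 145.8375 K.
In Celsius: 145.8375 - 273.15 = -127.3125°C.
In Rankine: -127.3125 × 1.8 + 491.67 = 262.51°R.

262.51°R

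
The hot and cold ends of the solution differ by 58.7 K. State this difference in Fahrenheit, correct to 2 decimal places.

Only the scale ratio 1.8 matters for a change in temperature.
58.7 × 1.8 = 105.66.

105.66°F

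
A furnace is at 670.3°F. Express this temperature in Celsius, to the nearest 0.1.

In Celsius: (670.3 - 32) × 5/9 = 354.6111°C.

354.6°C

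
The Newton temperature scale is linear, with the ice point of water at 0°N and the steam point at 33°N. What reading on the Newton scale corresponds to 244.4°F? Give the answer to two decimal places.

First in Celsius: (244.4 - 32) × 5/9 = 118.0000°C.
Linearly onto the Newton scale: 0 + (118.0000 / 100) × (33 - 0) = 38.94°N.

38.94°N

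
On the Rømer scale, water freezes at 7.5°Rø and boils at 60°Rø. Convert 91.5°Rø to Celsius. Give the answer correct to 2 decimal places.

160.00°C

Linear interpolation between the fixed points: C = (91.5 - 7.5) × 100 / (60 - 7.5) = 160.0000°C.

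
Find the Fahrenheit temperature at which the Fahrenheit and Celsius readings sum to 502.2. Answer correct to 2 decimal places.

334.27°F

Let F be the Fahrenheit reading. The Celsius reading is C = 5/9·F - 17.7778.
Require F + C = 502.2: (14/9)·F - 17.7778 = 502.2.
F = (502.2 + 17.7778) / (14/9) = 334.27.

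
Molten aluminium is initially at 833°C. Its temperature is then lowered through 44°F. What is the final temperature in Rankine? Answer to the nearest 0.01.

1947.07°R

The 44°F change is an interval, so only the factor 5/9 applies: -44 × 5/9 = -24.4444°C.
Final Celsius temperature: 833.0000 - 24.4444 = 808.5556°C.
In Rankine: 808.5556 × 1.8 + 491.67 = 1947.07°R.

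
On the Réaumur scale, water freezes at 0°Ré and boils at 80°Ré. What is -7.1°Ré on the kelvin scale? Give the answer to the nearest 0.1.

Linear interpolation between the fixed points: C = (-7.1 - 0) × 100 / (80 - 0) = -8.8750°C.
Then -8.8750 + 273.15 = 264.3 K.

264.3 K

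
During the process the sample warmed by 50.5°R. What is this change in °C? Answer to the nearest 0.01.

28.06°C

For a temperature interval the offset drops out; only the factor 5/9 applies.
50.5 × 5/9 = 28.06.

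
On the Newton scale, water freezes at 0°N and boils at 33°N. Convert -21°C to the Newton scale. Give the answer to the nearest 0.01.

-6.93°N

Linearly onto the Newton scale: 0 + (-21.0000 / 100) × (33 - 0) = -6.93°N.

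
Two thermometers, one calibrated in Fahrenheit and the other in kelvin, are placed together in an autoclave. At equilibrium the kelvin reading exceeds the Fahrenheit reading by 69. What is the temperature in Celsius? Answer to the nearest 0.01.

Let x be the Fahrenheit reading; then the kelvin reading is 5/9·x + 255.372.
(5/9·x + 255.372) - x = 69  ⇒  (-4/9)·x = -186.372  ⇒  x = 419.3375°F.
In Celsius: (419.3375 - 32) × 5/9 = 215.19°C.

215.19°C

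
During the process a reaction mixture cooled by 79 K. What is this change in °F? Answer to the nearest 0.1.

Only the scale ratio 1.8 matters for a change in temperature.
79 × 1.8 = 142.2.

142.2°F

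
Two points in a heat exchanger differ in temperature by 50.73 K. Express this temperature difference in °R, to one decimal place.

For a temperature interval the offset drops out; only the factor 1.8 applies.
50.73 × 1.8 = 91.3.

91.3°R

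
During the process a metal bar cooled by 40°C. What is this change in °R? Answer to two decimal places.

72.00°R

An interval of 1°C corresponds to 1.8°R.
40 × 1.8 = 72.00.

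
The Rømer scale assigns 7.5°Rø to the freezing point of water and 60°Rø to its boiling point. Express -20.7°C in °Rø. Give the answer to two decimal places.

Linearly onto the Rømer scale: 7.5 + (-20.7000 / 100) × (60 - 7.5) = -3.37°Rø.

-3.37°Rø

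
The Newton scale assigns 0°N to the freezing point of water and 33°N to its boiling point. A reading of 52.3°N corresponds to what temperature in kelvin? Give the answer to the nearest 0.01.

Linear interpolation between the fixed points: C = (52.3 - 0) × 100 / (33 - 0) = 158.4848°C.
Then 158.4848 + 273.15 = 431.63 K.

431.63 K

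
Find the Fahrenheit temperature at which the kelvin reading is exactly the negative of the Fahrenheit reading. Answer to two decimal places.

Let F be the Fahrenheit reading. The kelvin reading is K = 5/9·F + 255.372.
Require K = -1·F: 5/9·F + 255.372 = -1·F.
(14/9)·F = -255.372  ⇒  F = -164.17.

-164.17°F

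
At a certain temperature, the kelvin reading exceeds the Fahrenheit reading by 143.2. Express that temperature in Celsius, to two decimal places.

122.44°C

Let x be the Fahrenheit reading; then the kelvin reading is 5/9·x + 255.372.
(5/9·x + 255.372) - x = 143.2  ⇒  (-4/9)·x = -112.172  ⇒  x = 252.3875°F.
In Celsius: (252.3875 - 32) × 5/9 = 122.44°C.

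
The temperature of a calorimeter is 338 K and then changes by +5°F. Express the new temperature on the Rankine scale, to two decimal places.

613.40°R

Initial temperature in Celsius: 338 - 273.15 = 64.8500°C.
The 5°F change is an interval, so only the factor 5/9 applies: +5 × 5/9 = +2.7778°C.
Final Celsius temperature: 64.8500 + 2.7778 = 67.6278°C.
In Rankine: 67.6278 × 1.8 + 491.67 = 613.40°R.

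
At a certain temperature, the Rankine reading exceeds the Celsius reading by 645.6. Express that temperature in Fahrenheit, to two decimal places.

Let x be the Celsius reading; then the Rankine reading is 1.8·x + 491.67.
(1.8·x + 491.67) - x = 645.6  ⇒  (0.8)·x = 153.93  ⇒  x = 192.4125°C.
In Fahrenheit: 192.4125 × 1.8 + 32 = 378.34°F.

378.34°F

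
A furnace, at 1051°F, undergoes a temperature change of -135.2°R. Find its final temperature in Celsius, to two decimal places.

491.00°C

Initial temperature in Celsius: (1051 - 32) × 5/9 = 566.1111°C.
The 135.2°R change is an interval, so only the factor 5/9 applies: -135.2 × 5/9 = -75.1111°C.
Final Celsius temperature: 566.1111 - 75.1111 = 491.0000°C.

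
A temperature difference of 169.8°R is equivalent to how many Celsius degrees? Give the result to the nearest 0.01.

For a temperature interval the offset drops out; only the factor 5/9 applies.
169.8 × 5/9 = 94.33.

94.33°C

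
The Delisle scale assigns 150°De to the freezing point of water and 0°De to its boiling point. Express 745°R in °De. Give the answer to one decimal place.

-61.1°De

First in Celsius: (745 - 491.67) × 5/9 = 140.7389°C.
Linearly onto the Delisle scale: 150 + (140.7389 / 100) × (0 - 150) = -61.1°De.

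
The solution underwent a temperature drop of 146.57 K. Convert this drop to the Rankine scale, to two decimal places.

For a temperature interval the offset drops out; only the factor 1.8 applies.
146.57 × 1.8 = 263.83.

263.83°R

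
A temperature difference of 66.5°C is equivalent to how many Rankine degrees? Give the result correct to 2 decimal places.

An interval of 1°C corresponds to 1.8°R.
66.5 × 1.8 = 119.70.

119.70°R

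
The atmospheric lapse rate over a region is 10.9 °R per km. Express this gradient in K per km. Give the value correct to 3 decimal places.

6.056 K/km

Since only a temperature interval is involved, the additive offset between the scales drops out.
A change of 1°R is a change of 5/9 K, so 10.9 × 5/9 = 6.056.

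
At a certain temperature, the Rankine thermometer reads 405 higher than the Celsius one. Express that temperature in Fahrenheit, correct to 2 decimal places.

-163.01°F

Let x be the Celsius reading; then the Rankine reading is 1.8·x + 491.67.
(1.8·x + 491.67) - x = 405  ⇒  (0.8)·x = -86.67  ⇒  x = -108.3375°C.
In Fahrenheit: -108.3375 × 1.8 + 32 = -163.01°F.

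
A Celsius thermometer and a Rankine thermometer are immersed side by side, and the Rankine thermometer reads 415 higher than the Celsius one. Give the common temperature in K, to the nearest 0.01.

177.31 K

Let x be the Celsius reading; then the Rankine reading is 1.8·x + 491.67.
(1.8·x + 491.67) - x = 415  ⇒  (0.8)·x = -76.67  ⇒  x = -95.8375°C.
In kelvin: -95.8375 + 273.15 = 177.31 K.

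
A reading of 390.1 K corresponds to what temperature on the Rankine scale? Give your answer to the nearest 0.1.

702.2°R

In Celsius: 390.1 - 273.15 = 116.9500°C.
In Rankine: 116.9500 × 1.8 + 491.67 = 702.2°R.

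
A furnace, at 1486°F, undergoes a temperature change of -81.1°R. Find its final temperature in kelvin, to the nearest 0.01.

1035.87 K

Initial temperature in Celsius: (1486 - 32) × 5/9 = 807.7778°C.
The 81.1°R change is an interval, so only the factor 5/9 applies: -81.1 × 5/9 = -45.0556°C.
Final Celsius temperature: 807.7778 - 45.0556 = 762.7222°C.
In kelvin: 762.7222 + 273.15 = 1035.87 K.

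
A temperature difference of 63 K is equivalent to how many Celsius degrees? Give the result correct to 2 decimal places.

63.00°C

Kelvin and Celsius degrees are the same size, so the interval is unchanged: 63.00.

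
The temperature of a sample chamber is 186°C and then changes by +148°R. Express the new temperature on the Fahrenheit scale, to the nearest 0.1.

514.8°F

The 148°R change is an interval, so only the factor 5/9 applies: +148 × 5/9 = +82.2222°C.
Final Celsius temperature: 186.0000 + 82.2222 = 268.2222°C.
In Fahrenheit: 268.2222 × 1.8 + 32 = 514.8°F.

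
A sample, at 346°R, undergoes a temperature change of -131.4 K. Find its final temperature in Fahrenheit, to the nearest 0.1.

Initial temperature in Celsius: (346 - 491.67) × 5/9 = -80.9278°C.
The 131.4 K change is an interval; Kelvin and Celsius degrees are the same size, so ΔC = -131.4°C.
Final Celsius temperature: -80.9278 - 131.4000 = -212.3278°C.
In Fahrenheit: -212.3278 × 1.8 + 32 = -350.2°F.

-350.2°F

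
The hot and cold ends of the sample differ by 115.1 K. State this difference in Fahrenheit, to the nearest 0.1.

An interval of 1 K corresponds to 1.8°F.
115.1 × 1.8 = 207.2.

207.2°F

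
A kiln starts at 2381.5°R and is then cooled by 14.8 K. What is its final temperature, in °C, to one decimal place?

Initial temperature in Celsius: (2381.5 - 491.67) × 5/9 = 1049.9056°C.
The 14.8 K change is an interval; Kelvin and Celsius degrees are the same size, so ΔC = -14.8°C.
Final Celsius temperature: 1049.9056 - 14.8000 = 1035.1056°C.

1035.1°C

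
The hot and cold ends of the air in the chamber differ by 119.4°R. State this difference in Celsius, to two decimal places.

66.33°C

For a temperature interval the offset drops out; only the factor 5/9 applies.
119.4 × 5/9 = 66.33.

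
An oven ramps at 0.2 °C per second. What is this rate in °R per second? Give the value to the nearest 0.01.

Since only a temperature interval is involved, the additive offset between the scales drops out.
A change of 1°C is a change of 1.8°R, so 0.2 × 1.8 = 0.36.

0.36 °R/second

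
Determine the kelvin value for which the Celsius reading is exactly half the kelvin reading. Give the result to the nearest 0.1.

Let K be the kelvin reading. The Celsius reading is C = 1·K - 273.15.
Require C = 0.5·K: 1·K - 273.15 = 0.5·K.
(0.5)·K = 273.15  ⇒  K = 546.3.

546.3 K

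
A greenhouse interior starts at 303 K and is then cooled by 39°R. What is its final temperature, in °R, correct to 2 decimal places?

Initial temperature in Celsius: 303 - 273.15 = 29.8500°C.
The 39°R change is an interval, so only the factor 5/9 applies: -39 × 5/9 = -21.6667°C.
Final Celsius temperature: 29.8500 - 21.6667 = 8.1833°C.
In Rankine: 8.1833 × 1.8 + 491.67 = 506.40°R.

506.40°R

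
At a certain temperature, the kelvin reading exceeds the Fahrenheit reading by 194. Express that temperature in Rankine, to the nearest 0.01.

Let x be the kelvin reading; then the Fahrenheit reading is 1.8·x - 459.67.
(1.8·x - 459.67) - x = -194  ⇒  (0.8)·x = 265.67  ⇒  x = 332.0875 K.
In Celsius: 332.0875 - 273.15 = 58.9375°C.
In Rankine: 58.9375 × 1.8 + 491.67 = 597.76°R.

597.76°R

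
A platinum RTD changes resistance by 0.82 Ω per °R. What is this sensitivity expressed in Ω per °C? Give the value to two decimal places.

Since only a temperature interval is involved, the additive offset between the scales drops out.
A change of 1°C is a change of 1.8°R, so per °C the value is 0.82 × 1.8 = 1.48.

1.48 Ω per °C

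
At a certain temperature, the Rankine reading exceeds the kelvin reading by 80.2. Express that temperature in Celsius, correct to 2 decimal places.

-172.90°C

Let x be the Rankine reading; then the kelvin reading is 5/9·x.
(5/9·x) - x = -80.2  ⇒  (-4/9)·x = -80.2  ⇒  x = 180.4500°R.
In Celsius: (180.45 - 491.67) × 5/9 = -172.90°C.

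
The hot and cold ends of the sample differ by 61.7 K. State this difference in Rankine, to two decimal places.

111.06°R

Only the scale ratio 1.8 matters for a change in temperature.
61.7 × 1.8 = 111.06.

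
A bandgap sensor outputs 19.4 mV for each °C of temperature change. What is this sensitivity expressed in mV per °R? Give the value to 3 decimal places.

10.778 mV per °R

Since only a temperature interval is involved, the additive offset between the scales drops out.
A change of 1°R is a change of 5/9°C, so per °R the value is 19.4 × 5/9 = 10.778.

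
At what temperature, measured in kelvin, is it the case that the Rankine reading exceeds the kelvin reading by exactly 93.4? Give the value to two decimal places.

Let K be the kelvin reading. The Rankine reading is R = 1.8·K.
Require R - K = 93.4: (0.8)·K = 93.4.
K = (93.4) / (0.8) = 116.75.

116.75 K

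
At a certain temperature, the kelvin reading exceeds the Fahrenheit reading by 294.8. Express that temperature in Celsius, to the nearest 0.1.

-67.1°C

Let x be the Fahrenheit reading; then the kelvin reading is 5/9·x + 255.372.
(5/9·x + 255.372) - x = 294.8  ⇒  (-4/9)·x = 39.4278  ⇒  x = -88.7125°F.
In Celsius: (-88.7125 - 32) × 5/9 = -67.1°C.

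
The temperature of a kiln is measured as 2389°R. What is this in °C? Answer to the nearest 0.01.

In Celsius: (2389 - 491.67) × 5/9 = 1054.0722°C.

1054.07°C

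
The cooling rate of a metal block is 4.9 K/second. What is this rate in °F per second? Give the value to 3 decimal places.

Since only a temperature interval is involved, the additive offset between the scales drops out.
A change of 1 K is a change of 1.8°F, so 4.9 × 1.8 = 8.820.

8.820 °F/second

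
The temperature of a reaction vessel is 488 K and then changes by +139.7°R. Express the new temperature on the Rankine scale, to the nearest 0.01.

1018.10°R

Initial temperature in Celsius: 488 - 273.15 = 214.8500°C.
The 139.7°R change is an interval, so only the factor 5/9 applies: +139.7 × 5/9 = +77.6111°C.
Final Celsius temperature: 214.8500 + 77.6111 = 292.4611°C.
In Rankine: 292.4611 × 1.8 + 491.67 = 1018.10°R.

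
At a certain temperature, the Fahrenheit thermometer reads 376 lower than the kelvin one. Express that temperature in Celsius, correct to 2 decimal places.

Let x be the kelvin reading; then the Fahrenheit reading is 1.8·x - 459.67.
(1.8·x - 459.67) - x = -376  ⇒  (0.8)·x = 83.67  ⇒  x = 104.5875 K.
In Celsius: 104.5875 - 273.15 = -168.56°C.

-168.56°C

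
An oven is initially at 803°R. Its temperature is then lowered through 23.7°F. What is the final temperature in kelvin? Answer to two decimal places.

432.94 K

Initial temperature in Celsius: (803 - 491.67) × 5/9 = 172.9611°C.
The 23.7°F change is an interval, so only the factor 5/9 applies: -23.7 × 5/9 = -13.1667°C.
Final Celsius temperature: 172.9611 - 13.1667 = 159.7944°C.
In kelvin: 159.7944 + 273.15 = 432.94 K.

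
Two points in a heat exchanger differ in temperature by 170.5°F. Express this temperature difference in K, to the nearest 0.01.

For a temperature interval the offset drops out; only the factor 5/9 applies.
170.5 × 5/9 = 94.72.

94.72 K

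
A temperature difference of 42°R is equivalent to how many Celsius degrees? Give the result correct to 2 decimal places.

For a temperature interval the offset drops out; only the factor 5/9 applies.
42 × 5/9 = 23.33.

23.33°C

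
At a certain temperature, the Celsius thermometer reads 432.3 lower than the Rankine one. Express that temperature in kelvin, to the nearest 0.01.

198.94 K

Let x be the Rankine reading; then the Celsius reading is 5/9·x - 273.15.
(5/9·x - 273.15) - x = -432.3  ⇒  (-4/9)·x = -159.15  ⇒  x = 358.0875°R.
In Celsius: (358.0875 - 491.67) × 5/9 = -74.2125°C.
In kelvin: -74.2125 + 273.15 = 198.94 K.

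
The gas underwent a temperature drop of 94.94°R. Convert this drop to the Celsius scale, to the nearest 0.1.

For a temperature interval the offset drops out; only the factor 5/9 applies.
94.94 × 5/9 = 52.7.

52.7°C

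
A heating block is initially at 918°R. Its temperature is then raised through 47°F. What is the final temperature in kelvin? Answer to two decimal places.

Initial temperature in Celsius: (918 - 491.67) × 5/9 = 236.8500°C.
The 47°F change is an interval, so only the factor 5/9 applies: +47 × 5/9 = +26.1111°C.
Final Celsius temperature: 236.8500 + 26.1111 = 262.9611°C.
In kelvin: 262.9611 + 273.15 = 536.11 K.

536.11 K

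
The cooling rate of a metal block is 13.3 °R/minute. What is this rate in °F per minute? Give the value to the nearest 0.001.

The quantity depends on a temperature interval, so only the ratio of degree sizes applies; the offset between the scales is irrelevant.
A change of 1°R is a change of 1°F, so 13.3 × 1 = 13.300.

13.300 °F/minute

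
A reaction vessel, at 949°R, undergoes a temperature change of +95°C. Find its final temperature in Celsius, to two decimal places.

Initial temperature in Celsius: (949 - 491.67) × 5/9 = 254.0722°C.
Final Celsius temperature: 254.0722 + 95.0000 = 349.0722°C.

349.07°C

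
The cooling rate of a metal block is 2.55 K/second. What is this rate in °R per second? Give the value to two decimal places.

4.59 °R/second

Since only a temperature interval is involved, the additive offset between the scales drops out.
A change of 1 K is a change of 1.8°R, so 2.55 × 1.8 = 4.59.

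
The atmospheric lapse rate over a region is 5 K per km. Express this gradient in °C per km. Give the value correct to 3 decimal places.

5.000 °C/km

The quantity depends on a temperature interval, so only the ratio of degree sizes applies; the offset between the scales is irrelevant.
A change of 1 K is a change of 1°C, so 5 × 1 = 5.000.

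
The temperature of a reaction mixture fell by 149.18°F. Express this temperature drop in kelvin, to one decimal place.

82.9 K

For a temperature interval the offset drops out; only the factor 5/9 applies.
149.18 × 5/9 = 82.9.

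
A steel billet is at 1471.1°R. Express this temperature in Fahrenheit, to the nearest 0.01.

In Celsius: (1471.1 - 491.67) × 5/9 = 544.1278°C.
In Fahrenheit: 544.1278 × 1.8 + 32 = 1011.43°F.

1011.43°F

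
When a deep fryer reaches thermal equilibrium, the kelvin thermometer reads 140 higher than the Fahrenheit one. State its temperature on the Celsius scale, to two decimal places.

126.44°C

Let x be the Fahrenheit reading; then the kelvin reading is 5/9·x + 255.372.
(5/9·x + 255.372) - x = 140  ⇒  (-4/9)·x = -115.372  ⇒  x = 259.5875°F.
In Celsius: (259.5875 - 32) × 5/9 = 126.44°C.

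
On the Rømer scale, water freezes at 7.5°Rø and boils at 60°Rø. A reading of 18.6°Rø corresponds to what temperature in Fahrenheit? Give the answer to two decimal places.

Linear interpolation between the fixed points: C = (18.6 - 7.5) × 100 / (60 - 7.5) = 21.1429°C.
Then 21.1429 × 1.8 + 32 = 70.06°F.

70.06°F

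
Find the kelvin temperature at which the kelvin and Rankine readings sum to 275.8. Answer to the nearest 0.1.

98.5 K

Let K be the kelvin reading. The Rankine reading is R = 1.8·K.
Require K + R = 275.8: (2.8)·K = 275.8.
K = (275.8) / (2.8) = 98.5.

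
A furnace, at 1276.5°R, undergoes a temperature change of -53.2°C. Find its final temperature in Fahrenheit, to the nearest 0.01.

Initial temperature in Celsius: (1276.5 - 491.67) × 5/9 = 436.0167°C.
Final Celsius temperature: 436.0167 - 53.2000 = 382.8167°C.
In Fahrenheit: 382.8167 × 1.8 + 32 = 721.07°F.

721.07°F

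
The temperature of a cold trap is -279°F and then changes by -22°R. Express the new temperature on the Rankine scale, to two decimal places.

Initial temperature in Celsius: (-279 - 32) × 5/9 = -172.7778°C.
The 22°R change is an interval, so only the factor 5/9 applies: -22 × 5/9 = -12.2222°C.
Final Celsius temperature: -172.7778 - 12.2222 = -185.0000°C.
In Rankine: -185.0000 × 1.8 + 491.67 = 158.67°R.

158.67°R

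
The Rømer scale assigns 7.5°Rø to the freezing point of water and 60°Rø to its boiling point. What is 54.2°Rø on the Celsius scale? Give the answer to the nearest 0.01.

Linear interpolation between the fixed points: C = (54.2 - 7.5) × 100 / (60 - 7.5) = 88.9524°C.

88.95°C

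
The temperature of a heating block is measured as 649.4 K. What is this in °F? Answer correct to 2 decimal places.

709.25°F

In Celsius: 649.4 - 273.15 = 376.2500°C.
In Fahrenheit: 376.2500 × 1.8 + 32 = 709.25°F.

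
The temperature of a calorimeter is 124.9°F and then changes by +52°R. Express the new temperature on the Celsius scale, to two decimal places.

80.50°C

Initial temperature in Celsius: (124.9 - 32) × 5/9 = 51.6111°C.
The 52°R change is an interval, so only the factor 5/9 applies: +52 × 5/9 = +28.8889°C.
Final Celsius temperature: 51.6111 + 28.8889 = 80.5000°C.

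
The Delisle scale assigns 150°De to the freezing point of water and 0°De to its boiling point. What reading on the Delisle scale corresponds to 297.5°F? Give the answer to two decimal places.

First in Celsius: (297.5 - 32) × 5/9 = 147.5000°C.
Linearly onto the Delisle scale: 150 + (147.5000 / 100) × (0 - 150) = -71.25°De.

-71.25°De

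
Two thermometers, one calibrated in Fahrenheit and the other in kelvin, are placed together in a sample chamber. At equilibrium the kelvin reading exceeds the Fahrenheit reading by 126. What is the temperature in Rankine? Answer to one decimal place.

Let x be the Fahrenheit reading; then the kelvin reading is 5/9·x + 255.372.
(5/9·x + 255.372) - x = 126  ⇒  (-4/9)·x = -129.372  ⇒  x = 291.0875°F.
In Celsius: (291.0875 - 32) × 5/9 = 143.9375°C.
In Rankine: 143.9375 × 1.8 + 491.67 = 750.8°R.

750.8°R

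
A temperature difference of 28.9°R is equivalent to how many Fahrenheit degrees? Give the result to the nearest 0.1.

28.9°F

Rankine and Fahrenheit degrees are the same size, so the interval is unchanged: 28.9.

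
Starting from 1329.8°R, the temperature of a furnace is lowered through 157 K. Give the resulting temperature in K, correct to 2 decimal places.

581.78 K

Initial temperature in Celsius: (1329.8 - 491.67) × 5/9 = 465.6278°C.
The 157 K change is an interval; Kelvin and Celsius degrees are the same size, so ΔC = -157°C.
Final Celsius temperature: 465.6278 - 157.0000 = 308.6278°C.
In kelvin: 308.6278 + 273.15 = 581.78 K.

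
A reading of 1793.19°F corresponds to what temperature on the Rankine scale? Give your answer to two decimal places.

2252.86°R

In Celsius: (1793.19 - 32) × 5/9 = 978.4389°C.
In Rankine: 978.4389 × 1.8 + 491.67 = 2252.86°R.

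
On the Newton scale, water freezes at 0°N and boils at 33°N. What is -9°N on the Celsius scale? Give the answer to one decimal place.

-27.3°C

Linear interpolation between the fixed points: C = (-9 - 0) × 100 / (33 - 0) = -27.2727°C.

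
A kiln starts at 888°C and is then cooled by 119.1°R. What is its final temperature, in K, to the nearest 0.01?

1094.98 K

The 119.1°R change is an interval, so only the factor 5/9 applies: -119.1 × 5/9 = -66.1667°C.
Final Celsius temperature: 888.0000 - 66.1667 = 821.8333°C.
In kelvin: 821.8333 + 273.15 = 1094.98 K.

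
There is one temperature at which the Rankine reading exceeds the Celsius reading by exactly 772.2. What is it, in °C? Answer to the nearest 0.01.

Let C be the Celsius reading. The Rankine reading is R = 1.8·C + 491.67.
Require R - C = 772.2: (0.8)·C + 491.67 = 772.2.
C = (772.2 - 491.67) / (0.8) = 350.66.

350.66°C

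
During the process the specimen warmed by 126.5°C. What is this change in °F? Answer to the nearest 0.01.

227.70°F

Only the scale ratio 1.8 matters for a change in temperature.
126.5 × 1.8 = 227.70.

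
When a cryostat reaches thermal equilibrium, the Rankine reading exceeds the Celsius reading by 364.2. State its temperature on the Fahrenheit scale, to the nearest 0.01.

Let x be the Rankine reading; then the Celsius reading is 5/9·x - 273.15.
(5/9·x - 273.15) - x = -364.2  ⇒  (-4/9)·x = -91.05  ⇒  x = 204.8625°R.
In Celsius: (204.8625 - 491.67) × 5/9 = -159.3375°C.
In Fahrenheit: -159.3375 × 1.8 + 32 = -254.81°F.

-254.81°F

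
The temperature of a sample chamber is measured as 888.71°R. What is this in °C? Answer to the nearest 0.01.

220.58°C

In Celsius: (888.71 - 491.67) × 5/9 = 220.5778°C.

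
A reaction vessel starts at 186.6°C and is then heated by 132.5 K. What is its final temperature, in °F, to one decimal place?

The 132.5 K change is an interval; Kelvin and Celsius degrees are the same size, so ΔC = +132.5°C.
Final Celsius temperature: 186.6000 + 132.5000 = 319.1000°C.
In Fahrenheit: 319.1000 × 1.8 + 32 = 606.4°F.

606.4°F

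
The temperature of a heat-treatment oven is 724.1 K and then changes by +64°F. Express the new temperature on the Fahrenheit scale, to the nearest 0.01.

907.71°F

Initial temperature in Celsius: 724.1 - 273.15 = 450.9500°C.
The 64°F change is an interval, so only the factor 5/9 applies: +64 × 5/9 = +35.5556°C.
Final Celsius temperature: 450.9500 + 35.5556 = 486.5056°C.
In Fahrenheit: 486.5056 × 1.8 + 32 = 907.71°F.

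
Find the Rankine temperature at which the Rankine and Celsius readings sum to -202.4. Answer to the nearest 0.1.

Let R be the Rankine reading. The Celsius reading is C = 5/9·R - 273.15.
Require R + C = -202.4: (14/9)·R - 273.15 = -202.4.
R = (-202.4 + 273.15) / (14/9) = 45.5.

45.5°R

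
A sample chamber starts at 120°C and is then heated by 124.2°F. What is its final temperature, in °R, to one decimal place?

The 124.2°F change is an interval, so only the factor 5/9 applies: +124.2 × 5/9 = +69.0000°C.
Final Celsius temperature: 120.0000 + 69.0000 = 189.0000°C.
In Rankine: 189.0000 × 1.8 + 491.67 = 831.9°R.

831.9°R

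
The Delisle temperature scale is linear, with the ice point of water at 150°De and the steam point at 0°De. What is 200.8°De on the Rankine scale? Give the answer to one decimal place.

430.7°R

Linear interpolation between the fixed points: C = (200.8 - 150) × 100 / (0 - 150) = -33.8667°C.
Then -33.8667 × 1.8 + 491.67 = 430.7°R.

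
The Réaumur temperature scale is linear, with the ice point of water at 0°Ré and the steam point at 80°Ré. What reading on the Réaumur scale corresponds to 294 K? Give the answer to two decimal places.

First in Celsius: 294 - 273.15 = 20.8500°C.
Linearly onto the Réaumur scale: 0 + (20.8500 / 100) × (80 - 0) = 16.68°Ré.

16.68°Ré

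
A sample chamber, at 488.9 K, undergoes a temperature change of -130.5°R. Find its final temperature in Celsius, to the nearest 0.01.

143.25°C

Initial temperature in Celsius: 488.9 - 273.15 = 215.7500°C.
The 130.5°R change is an interval, so only the factor 5/9 applies: -130.5 × 5/9 = -72.5000°C.
Final Celsius temperature: 215.7500 - 72.5000 = 143.2500°C.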